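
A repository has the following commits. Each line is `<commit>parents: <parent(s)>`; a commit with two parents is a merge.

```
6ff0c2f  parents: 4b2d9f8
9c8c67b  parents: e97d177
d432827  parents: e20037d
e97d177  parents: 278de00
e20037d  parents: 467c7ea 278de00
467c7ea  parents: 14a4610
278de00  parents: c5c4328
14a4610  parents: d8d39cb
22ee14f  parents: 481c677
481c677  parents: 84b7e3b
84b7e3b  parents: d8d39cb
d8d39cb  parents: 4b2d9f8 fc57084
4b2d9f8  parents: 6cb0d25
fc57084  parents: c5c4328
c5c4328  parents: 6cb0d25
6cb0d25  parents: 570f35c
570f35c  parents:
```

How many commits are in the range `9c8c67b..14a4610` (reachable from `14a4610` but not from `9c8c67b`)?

Reachable from 14a4610: {14a4610, 4b2d9f8, 570f35c, 6cb0d25, c5c4328, d8d39cb, fc57084}.
Reachable from 9c8c67b: {278de00, 570f35c, 6cb0d25, 9c8c67b, c5c4328, e97d177}.
In 14a4610's history but not 9c8c67b's: {14a4610, 4b2d9f8, d8d39cb, fc57084} — 4 commits.

4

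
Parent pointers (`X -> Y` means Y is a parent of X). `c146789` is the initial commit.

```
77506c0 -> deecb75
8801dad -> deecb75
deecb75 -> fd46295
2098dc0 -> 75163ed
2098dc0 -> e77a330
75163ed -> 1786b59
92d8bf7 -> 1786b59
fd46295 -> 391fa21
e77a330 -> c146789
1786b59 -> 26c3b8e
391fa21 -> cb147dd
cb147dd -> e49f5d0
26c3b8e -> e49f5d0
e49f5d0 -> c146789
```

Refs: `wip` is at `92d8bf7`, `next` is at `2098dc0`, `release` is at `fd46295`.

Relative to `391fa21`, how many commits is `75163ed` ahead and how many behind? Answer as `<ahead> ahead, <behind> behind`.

3 ahead, 2 behind

Reachable from 75163ed: {1786b59, 26c3b8e, 75163ed, c146789, e49f5d0}.
Reachable from 391fa21: {391fa21, c146789, cb147dd, e49f5d0}.
Only in 75163ed's history (ahead): {1786b59, 26c3b8e, 75163ed} — 3.
Only in 391fa21's history (behind): {391fa21, cb147dd} — 2.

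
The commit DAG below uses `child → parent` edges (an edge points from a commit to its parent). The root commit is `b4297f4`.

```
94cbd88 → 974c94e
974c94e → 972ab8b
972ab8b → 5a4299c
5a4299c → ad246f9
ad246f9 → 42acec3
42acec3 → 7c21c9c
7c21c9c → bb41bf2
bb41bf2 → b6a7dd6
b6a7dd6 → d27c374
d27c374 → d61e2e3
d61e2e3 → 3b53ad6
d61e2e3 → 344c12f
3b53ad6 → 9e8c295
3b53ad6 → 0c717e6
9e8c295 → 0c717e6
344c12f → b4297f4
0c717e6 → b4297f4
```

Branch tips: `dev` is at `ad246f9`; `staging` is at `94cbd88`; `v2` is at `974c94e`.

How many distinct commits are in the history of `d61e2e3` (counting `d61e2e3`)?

6

Walking parent pointers from d61e2e3: reachable set = {0c717e6, 344c12f, 3b53ad6, 9e8c295, b4297f4, d61e2e3}.
That is 6 commits.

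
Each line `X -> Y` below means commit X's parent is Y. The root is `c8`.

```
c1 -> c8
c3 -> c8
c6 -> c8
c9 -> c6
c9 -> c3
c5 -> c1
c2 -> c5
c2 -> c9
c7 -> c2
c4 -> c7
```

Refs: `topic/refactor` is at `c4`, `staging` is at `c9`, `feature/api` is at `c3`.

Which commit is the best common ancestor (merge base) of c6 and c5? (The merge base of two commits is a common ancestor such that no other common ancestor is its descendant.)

c8

Ancestors of c6: {c6, c8}.
Ancestors of c5: {c1, c5, c8}.
Common ancestors: {c8}.
The only common ancestor is c8, so it is the merge base.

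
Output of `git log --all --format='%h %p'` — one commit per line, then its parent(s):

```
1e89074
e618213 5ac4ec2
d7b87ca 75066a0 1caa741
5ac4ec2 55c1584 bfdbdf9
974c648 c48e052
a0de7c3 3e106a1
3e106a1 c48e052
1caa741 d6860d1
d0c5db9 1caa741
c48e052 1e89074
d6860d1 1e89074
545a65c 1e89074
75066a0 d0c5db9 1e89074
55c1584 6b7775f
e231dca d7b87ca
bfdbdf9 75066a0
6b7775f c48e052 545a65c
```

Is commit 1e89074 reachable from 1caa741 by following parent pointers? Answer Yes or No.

Ancestors of 1caa741 (commits reachable by following parents): {1caa741, 1e89074, d6860d1}.
1e89074 is in that set, so it is an ancestor of 1caa741.

Yes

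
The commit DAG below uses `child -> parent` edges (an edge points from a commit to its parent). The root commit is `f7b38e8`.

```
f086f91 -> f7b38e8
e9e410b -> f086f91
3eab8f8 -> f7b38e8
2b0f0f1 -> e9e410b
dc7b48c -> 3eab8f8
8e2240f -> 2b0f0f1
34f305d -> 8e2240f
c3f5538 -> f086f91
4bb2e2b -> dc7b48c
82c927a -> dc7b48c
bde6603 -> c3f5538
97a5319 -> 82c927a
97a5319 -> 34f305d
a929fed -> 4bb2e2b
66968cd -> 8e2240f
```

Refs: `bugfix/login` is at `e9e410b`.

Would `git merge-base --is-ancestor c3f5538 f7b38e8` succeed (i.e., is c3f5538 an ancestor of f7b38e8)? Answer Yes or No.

Ancestors of f7b38e8: {f7b38e8}.
c3f5538 is not in that set, so it is not an ancestor of f7b38e8.

No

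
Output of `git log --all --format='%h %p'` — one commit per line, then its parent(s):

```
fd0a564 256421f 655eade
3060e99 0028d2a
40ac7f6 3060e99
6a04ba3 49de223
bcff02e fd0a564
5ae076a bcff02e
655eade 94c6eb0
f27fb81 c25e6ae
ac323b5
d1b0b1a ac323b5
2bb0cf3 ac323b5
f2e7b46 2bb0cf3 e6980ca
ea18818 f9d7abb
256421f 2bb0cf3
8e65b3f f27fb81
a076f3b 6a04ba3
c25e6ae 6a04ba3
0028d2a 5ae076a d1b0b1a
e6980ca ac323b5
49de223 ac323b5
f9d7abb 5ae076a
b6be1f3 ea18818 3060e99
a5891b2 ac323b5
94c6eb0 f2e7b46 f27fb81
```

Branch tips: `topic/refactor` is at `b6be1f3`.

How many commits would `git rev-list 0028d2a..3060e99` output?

1

Reachable from 3060e99: {0028d2a, 256421f, 2bb0cf3, 3060e99, 49de223, 5ae076a, 655eade, 6a04ba3, 94c6eb0, ac323b5, bcff02e, c25e6ae, d1b0b1a, e6980ca, f27fb81, f2e7b46, fd0a564}.
Reachable from 0028d2a: {0028d2a, 256421f, 2bb0cf3, 49de223, 5ae076a, 655eade, 6a04ba3, 94c6eb0, ac323b5, bcff02e, c25e6ae, d1b0b1a, e6980ca, f27fb81, f2e7b46, fd0a564}.
In 3060e99's history but not 0028d2a's: {3060e99} — 1 commit.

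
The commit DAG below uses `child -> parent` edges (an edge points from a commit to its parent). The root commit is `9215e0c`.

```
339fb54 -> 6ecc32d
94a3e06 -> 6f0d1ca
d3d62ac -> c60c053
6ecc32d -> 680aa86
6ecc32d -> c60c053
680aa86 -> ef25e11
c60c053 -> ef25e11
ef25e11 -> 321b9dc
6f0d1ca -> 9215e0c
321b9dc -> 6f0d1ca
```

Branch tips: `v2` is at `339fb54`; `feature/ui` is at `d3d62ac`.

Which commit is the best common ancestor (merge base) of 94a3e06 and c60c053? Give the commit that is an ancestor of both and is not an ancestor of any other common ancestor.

6f0d1ca

Ancestors of 94a3e06: {6f0d1ca, 9215e0c, 94a3e06}.
Ancestors of c60c053: {321b9dc, 6f0d1ca, 9215e0c, c60c053, ef25e11}.
Common ancestors: {6f0d1ca, 9215e0c}.
Among these, 6f0d1ca is not an ancestor of any other common ancestor — it is the merge base.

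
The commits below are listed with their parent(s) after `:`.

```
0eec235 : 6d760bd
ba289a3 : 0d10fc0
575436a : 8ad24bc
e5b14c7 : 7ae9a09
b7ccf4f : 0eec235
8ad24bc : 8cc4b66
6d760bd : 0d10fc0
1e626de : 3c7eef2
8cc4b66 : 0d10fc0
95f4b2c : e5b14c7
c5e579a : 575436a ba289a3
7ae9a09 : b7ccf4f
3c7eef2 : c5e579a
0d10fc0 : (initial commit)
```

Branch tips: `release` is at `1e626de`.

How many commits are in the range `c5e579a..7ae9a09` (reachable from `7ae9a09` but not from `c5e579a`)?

Reachable from 7ae9a09: {0d10fc0, 0eec235, 6d760bd, 7ae9a09, b7ccf4f}.
Reachable from c5e579a: {0d10fc0, 575436a, 8ad24bc, 8cc4b66, ba289a3, c5e579a}.
In 7ae9a09's history but not c5e579a's: {0eec235, 6d760bd, 7ae9a09, b7ccf4f} — 4 commits.

4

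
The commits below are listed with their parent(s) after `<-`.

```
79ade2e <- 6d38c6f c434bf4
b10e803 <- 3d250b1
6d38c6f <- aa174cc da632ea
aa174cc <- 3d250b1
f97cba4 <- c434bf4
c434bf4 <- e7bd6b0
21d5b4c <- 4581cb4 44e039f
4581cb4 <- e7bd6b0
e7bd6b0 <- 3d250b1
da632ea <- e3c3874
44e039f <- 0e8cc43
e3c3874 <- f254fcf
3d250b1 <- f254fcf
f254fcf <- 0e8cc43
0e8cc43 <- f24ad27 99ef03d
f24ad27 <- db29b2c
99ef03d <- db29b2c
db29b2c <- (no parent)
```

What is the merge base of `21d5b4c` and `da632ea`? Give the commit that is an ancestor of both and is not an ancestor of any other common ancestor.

f254fcf

Ancestors of 21d5b4c: {0e8cc43, 21d5b4c, 3d250b1, 44e039f, 4581cb4, 99ef03d, db29b2c, e7bd6b0, f24ad27, f254fcf}.
Ancestors of da632ea: {0e8cc43, 99ef03d, da632ea, db29b2c, e3c3874, f24ad27, f254fcf}.
Common ancestors: {0e8cc43, 99ef03d, db29b2c, f24ad27, f254fcf}.
Among these, f254fcf is not an ancestor of any other common ancestor — it is the merge base.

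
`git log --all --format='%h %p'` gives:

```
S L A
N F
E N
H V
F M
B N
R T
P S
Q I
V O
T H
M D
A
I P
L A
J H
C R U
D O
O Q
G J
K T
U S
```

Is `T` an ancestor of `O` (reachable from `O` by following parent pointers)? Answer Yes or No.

Ancestors of O: {A, I, L, O, P, Q, S}.
T is not in that set, so it is not an ancestor of O.

No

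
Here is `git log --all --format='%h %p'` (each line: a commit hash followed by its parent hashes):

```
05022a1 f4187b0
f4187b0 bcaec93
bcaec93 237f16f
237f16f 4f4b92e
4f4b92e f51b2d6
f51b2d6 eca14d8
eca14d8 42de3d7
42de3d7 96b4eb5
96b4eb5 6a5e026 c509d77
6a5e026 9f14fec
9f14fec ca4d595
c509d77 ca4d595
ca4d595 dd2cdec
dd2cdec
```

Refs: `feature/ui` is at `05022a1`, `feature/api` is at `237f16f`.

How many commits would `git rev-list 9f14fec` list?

Walking parent pointers from 9f14fec: reachable set = {9f14fec, ca4d595, dd2cdec}.
That is 3 commits.

3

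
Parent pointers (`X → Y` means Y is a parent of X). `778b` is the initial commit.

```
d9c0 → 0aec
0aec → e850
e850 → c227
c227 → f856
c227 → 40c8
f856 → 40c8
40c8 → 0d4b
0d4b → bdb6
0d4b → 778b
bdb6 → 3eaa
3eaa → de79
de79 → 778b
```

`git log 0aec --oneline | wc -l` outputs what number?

Walking parent pointers from 0aec: reachable set = {0aec, 0d4b, 3eaa, 40c8, 778b, bdb6, c227, de79, e850, f856}.
That is 10 commits.

10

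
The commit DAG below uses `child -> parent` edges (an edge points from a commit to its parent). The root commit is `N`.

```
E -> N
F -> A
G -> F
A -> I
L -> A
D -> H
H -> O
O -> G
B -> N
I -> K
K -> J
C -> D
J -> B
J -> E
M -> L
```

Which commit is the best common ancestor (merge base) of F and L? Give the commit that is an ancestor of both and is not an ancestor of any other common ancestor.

Ancestors of F: {A, B, E, F, I, J, K, N}.
Ancestors of L: {A, B, E, I, J, K, L, N}.
Common ancestors: {A, B, E, I, J, K, N}.
Among these, A is not an ancestor of any other common ancestor — it is the merge base.

A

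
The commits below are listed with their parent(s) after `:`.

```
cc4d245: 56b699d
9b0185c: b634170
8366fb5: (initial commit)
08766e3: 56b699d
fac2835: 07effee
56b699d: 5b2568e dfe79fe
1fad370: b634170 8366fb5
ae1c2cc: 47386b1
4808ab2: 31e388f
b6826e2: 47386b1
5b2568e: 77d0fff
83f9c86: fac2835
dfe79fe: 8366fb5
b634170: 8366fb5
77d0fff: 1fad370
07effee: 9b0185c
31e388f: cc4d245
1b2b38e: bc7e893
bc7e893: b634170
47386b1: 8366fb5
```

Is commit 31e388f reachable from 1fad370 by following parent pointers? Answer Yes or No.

Ancestors of 1fad370: {1fad370, 8366fb5, b634170}.
31e388f is not in that set, so it is not an ancestor of 1fad370.

No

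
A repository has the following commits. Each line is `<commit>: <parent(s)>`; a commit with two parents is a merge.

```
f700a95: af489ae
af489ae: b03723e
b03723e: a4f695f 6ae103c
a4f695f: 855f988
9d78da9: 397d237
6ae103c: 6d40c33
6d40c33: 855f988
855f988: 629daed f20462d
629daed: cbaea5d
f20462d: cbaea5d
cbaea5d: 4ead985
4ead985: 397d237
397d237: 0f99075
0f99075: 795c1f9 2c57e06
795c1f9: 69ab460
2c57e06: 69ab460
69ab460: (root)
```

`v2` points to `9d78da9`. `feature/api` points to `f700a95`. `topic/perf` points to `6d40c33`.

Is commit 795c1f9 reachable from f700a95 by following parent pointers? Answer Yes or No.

Ancestors of f700a95 (commits reachable by following parents): {0f99075, 2c57e06, 397d237, 4ead985, 629daed, 69ab460, 6ae103c, 6d40c33, 795c1f9, 855f988, a4f695f, af489ae, b03723e, cbaea5d, f20462d, f700a95}.
795c1f9 is in that set, so it is an ancestor of f700a95.

Yes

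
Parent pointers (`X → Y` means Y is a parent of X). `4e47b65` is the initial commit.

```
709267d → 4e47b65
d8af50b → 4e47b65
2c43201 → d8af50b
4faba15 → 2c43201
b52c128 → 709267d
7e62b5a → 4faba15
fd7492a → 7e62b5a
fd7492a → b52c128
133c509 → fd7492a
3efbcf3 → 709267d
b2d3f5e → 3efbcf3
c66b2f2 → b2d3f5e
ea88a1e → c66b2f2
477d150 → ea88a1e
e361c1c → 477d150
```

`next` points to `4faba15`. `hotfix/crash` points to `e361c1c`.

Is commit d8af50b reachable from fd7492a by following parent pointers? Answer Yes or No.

Ancestors of fd7492a (commits reachable by following parents): {2c43201, 4e47b65, 4faba15, 709267d, 7e62b5a, b52c128, d8af50b, fd7492a}.
d8af50b is in that set, so it is an ancestor of fd7492a.

Yes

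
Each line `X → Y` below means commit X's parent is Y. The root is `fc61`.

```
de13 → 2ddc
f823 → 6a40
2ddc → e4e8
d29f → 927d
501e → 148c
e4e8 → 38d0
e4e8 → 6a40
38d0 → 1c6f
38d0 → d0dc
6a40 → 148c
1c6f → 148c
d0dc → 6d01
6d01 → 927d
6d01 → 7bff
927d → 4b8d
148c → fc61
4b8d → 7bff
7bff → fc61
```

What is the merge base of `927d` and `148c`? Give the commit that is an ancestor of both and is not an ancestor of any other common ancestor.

Ancestors of 927d: {4b8d, 7bff, 927d, fc61}.
Ancestors of 148c: {148c, fc61}.
Common ancestors: {fc61}.
The only common ancestor is fc61, so it is the merge base.

fc61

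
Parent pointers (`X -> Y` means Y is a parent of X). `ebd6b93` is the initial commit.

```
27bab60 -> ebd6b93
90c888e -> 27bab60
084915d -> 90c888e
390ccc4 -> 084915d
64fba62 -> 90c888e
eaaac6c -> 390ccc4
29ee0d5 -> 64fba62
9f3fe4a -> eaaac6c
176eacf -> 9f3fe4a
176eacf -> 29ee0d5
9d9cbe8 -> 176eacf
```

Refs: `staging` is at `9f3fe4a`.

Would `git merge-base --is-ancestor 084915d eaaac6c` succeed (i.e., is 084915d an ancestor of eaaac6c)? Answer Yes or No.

Ancestors of eaaac6c (commits reachable by following parents): {084915d, 27bab60, 390ccc4, 90c888e, eaaac6c, ebd6b93}.
084915d is in that set, so it is an ancestor of eaaac6c.

Yes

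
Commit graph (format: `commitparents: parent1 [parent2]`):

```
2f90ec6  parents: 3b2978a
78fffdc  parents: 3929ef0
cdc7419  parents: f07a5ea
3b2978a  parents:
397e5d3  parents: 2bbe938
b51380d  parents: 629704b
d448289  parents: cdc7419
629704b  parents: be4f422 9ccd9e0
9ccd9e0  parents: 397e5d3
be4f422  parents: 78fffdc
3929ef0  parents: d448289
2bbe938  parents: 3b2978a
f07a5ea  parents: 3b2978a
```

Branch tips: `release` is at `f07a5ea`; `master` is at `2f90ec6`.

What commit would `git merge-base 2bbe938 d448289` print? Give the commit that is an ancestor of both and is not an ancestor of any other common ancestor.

3b2978a

Ancestors of 2bbe938: {2bbe938, 3b2978a}.
Ancestors of d448289: {3b2978a, cdc7419, d448289, f07a5ea}.
Common ancestors: {3b2978a}.
The only common ancestor is 3b2978a, so it is the merge base.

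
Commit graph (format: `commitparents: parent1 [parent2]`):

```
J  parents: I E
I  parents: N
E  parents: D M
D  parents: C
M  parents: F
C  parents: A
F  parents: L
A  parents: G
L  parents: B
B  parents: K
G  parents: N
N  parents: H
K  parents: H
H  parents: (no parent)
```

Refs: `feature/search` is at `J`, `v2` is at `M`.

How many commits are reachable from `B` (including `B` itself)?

Walking parent pointers from B: reachable set = {B, H, K}.
That is 3 commits.

3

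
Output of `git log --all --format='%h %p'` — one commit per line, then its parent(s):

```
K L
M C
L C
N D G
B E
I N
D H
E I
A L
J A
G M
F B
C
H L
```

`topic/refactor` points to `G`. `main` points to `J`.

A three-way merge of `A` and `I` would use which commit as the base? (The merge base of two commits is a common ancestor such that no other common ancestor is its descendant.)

Ancestors of A: {A, C, L}.
Ancestors of I: {C, D, G, H, I, L, M, N}.
Common ancestors: {C, L}.
Among these, L is not an ancestor of any other common ancestor — it is the merge base.

L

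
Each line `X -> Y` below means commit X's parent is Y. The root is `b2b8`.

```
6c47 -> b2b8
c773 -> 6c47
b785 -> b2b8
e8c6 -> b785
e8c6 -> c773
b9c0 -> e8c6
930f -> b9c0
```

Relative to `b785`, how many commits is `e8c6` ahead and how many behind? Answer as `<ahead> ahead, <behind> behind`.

Reachable from e8c6: {6c47, b2b8, b785, c773, e8c6}.
Reachable from b785: {b2b8, b785}.
Only in e8c6's history (ahead): {6c47, c773, e8c6} — 3.
Only in b785's history (behind): {} — 0.

3 ahead, 0 behind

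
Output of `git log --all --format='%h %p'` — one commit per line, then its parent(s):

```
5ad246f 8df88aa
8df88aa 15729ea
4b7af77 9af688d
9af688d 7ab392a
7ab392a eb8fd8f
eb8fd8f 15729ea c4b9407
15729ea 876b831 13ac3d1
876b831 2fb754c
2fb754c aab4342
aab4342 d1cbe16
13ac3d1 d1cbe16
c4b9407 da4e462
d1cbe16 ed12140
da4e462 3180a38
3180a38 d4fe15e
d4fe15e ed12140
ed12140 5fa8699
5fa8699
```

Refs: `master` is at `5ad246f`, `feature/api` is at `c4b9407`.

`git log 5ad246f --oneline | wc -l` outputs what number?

Walking parent pointers from 5ad246f: reachable set = {13ac3d1, 15729ea, 2fb754c, 5ad246f, 5fa8699, 876b831, 8df88aa, aab4342, d1cbe16, ed12140}.
That is 10 commits.

10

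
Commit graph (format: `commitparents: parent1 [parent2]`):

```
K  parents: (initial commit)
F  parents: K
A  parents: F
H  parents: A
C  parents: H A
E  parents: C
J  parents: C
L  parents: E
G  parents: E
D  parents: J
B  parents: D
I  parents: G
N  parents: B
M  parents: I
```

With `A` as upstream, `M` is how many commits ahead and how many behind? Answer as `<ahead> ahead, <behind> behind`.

6 ahead, 0 behind

Reachable from M: {A, C, E, F, G, H, I, K, M}.
Reachable from A: {A, F, K}.
Only in M's history (ahead): {C, E, G, H, I, M} — 6.
Only in A's history (behind): {} — 0.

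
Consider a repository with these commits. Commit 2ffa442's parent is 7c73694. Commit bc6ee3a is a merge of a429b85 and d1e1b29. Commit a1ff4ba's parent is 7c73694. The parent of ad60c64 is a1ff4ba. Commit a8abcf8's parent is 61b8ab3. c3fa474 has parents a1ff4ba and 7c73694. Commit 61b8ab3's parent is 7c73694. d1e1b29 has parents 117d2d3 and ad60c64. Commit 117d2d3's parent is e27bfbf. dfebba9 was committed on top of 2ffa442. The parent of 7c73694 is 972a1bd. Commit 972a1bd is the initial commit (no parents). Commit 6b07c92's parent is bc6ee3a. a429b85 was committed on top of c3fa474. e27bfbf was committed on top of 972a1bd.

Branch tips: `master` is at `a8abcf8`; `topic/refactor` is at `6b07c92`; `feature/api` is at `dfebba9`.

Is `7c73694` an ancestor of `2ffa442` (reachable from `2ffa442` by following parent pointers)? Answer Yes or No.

Ancestors of 2ffa442 (commits reachable by following parents): {2ffa442, 7c73694, 972a1bd}.
7c73694 is in that set, so it is an ancestor of 2ffa442.

Yes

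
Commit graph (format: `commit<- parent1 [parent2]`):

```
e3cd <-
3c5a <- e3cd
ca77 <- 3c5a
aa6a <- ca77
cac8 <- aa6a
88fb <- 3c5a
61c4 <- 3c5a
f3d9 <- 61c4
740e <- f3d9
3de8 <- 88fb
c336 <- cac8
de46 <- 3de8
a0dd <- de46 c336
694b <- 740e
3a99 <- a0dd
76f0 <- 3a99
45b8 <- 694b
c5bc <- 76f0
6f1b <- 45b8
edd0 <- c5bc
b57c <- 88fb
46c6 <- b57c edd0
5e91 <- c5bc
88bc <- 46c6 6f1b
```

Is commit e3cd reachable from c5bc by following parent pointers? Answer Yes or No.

Yes

Ancestors of c5bc (commits reachable by following parents): {3a99, 3c5a, 3de8, 76f0, 88fb, a0dd, aa6a, c336, c5bc, ca77, cac8, de46, e3cd}.
e3cd is in that set, so it is an ancestor of c5bc.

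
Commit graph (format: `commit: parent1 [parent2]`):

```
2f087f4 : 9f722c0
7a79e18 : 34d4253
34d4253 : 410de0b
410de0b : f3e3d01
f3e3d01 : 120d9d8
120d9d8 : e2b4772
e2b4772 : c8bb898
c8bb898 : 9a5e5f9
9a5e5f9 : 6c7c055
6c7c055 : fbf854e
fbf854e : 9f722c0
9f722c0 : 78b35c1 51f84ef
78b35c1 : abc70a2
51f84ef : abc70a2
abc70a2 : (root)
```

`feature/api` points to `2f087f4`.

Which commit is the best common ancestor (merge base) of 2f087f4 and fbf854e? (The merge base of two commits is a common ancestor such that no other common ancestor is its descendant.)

9f722c0

Ancestors of 2f087f4: {2f087f4, 51f84ef, 78b35c1, 9f722c0, abc70a2}.
Ancestors of fbf854e: {51f84ef, 78b35c1, 9f722c0, abc70a2, fbf854e}.
Common ancestors: {51f84ef, 78b35c1, 9f722c0, abc70a2}.
Among these, 9f722c0 is not an ancestor of any other common ancestor — it is the merge base.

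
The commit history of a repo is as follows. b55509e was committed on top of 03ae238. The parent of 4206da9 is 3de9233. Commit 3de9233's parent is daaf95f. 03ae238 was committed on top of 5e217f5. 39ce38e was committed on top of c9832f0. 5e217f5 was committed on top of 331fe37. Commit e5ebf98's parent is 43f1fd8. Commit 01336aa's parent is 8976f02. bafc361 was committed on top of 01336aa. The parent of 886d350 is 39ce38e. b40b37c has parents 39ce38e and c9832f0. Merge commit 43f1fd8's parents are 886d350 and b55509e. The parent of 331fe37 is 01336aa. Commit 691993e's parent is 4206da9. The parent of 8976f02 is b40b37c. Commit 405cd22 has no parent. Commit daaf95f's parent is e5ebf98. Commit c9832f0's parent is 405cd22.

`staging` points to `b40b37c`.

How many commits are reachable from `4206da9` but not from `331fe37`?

9

Reachable from 4206da9: {01336aa, 03ae238, 331fe37, 39ce38e, 3de9233, 405cd22, 4206da9, 43f1fd8, 5e217f5, 886d350, 8976f02, b40b37c, b55509e, c9832f0, daaf95f, e5ebf98}.
Reachable from 331fe37: {01336aa, 331fe37, 39ce38e, 405cd22, 8976f02, b40b37c, c9832f0}.
In 4206da9's history but not 331fe37's: {03ae238, 3de9233, 4206da9, 43f1fd8, 5e217f5, 886d350, b55509e, daaf95f, e5ebf98} — 9 commits.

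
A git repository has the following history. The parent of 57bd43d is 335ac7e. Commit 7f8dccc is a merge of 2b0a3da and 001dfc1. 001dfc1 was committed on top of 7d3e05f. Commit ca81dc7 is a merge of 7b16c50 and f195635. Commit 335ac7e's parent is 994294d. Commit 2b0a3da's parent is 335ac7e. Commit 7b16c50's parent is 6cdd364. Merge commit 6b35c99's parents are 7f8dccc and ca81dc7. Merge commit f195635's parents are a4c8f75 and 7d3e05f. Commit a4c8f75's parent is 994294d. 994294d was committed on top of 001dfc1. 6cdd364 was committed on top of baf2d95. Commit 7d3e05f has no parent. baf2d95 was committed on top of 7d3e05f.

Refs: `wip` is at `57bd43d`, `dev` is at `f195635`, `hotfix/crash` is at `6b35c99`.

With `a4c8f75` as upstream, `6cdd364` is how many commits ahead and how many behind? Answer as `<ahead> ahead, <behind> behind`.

Reachable from 6cdd364: {6cdd364, 7d3e05f, baf2d95}.
Reachable from a4c8f75: {001dfc1, 7d3e05f, 994294d, a4c8f75}.
Only in 6cdd364's history (ahead): {6cdd364, baf2d95} — 2.
Only in a4c8f75's history (behind): {001dfc1, 994294d, a4c8f75} — 3.

2 ahead, 3 behind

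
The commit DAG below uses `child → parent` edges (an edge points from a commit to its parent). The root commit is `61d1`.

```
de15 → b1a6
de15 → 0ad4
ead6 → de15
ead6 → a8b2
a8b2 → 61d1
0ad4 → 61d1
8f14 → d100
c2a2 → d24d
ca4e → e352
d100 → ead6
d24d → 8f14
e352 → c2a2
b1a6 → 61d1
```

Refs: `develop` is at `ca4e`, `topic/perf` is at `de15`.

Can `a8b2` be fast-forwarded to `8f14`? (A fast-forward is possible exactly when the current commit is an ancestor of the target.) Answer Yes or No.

Yes

A fast-forward from a8b2 to 8f14 is possible iff a8b2 is an ancestor of 8f14.
Ancestors of 8f14: {0ad4, 61d1, 8f14, a8b2, b1a6, d100, de15, ead6}.
a8b2 is among them, so fast-forward is possible.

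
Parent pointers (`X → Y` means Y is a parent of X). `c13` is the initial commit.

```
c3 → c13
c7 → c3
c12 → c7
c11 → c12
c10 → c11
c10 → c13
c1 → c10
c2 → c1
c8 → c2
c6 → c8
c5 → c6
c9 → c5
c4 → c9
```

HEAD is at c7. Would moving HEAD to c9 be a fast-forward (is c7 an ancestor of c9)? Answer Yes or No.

Yes

A fast-forward from c7 to c9 is possible iff c7 is an ancestor of c9.
Ancestors of c9: {c1, c10, c11, c12, c13, c2, c3, c5, c6, c7, c8, c9}.
c7 is among them, so fast-forward is possible.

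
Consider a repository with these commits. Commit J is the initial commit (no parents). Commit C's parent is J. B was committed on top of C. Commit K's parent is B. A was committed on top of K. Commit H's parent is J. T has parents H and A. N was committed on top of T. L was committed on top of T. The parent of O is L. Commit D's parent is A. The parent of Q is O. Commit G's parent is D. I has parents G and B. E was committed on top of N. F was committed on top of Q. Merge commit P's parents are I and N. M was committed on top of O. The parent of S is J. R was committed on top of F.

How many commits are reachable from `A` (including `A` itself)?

5

Walking parent pointers from A: reachable set = {A, B, C, J, K}.
That is 5 commits.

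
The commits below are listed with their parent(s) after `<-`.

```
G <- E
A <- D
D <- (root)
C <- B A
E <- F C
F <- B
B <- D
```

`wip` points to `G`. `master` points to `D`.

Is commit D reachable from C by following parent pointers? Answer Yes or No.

Yes

Ancestors of C (commits reachable by following parents): {A, B, C, D}.
D is in that set, so it is an ancestor of C.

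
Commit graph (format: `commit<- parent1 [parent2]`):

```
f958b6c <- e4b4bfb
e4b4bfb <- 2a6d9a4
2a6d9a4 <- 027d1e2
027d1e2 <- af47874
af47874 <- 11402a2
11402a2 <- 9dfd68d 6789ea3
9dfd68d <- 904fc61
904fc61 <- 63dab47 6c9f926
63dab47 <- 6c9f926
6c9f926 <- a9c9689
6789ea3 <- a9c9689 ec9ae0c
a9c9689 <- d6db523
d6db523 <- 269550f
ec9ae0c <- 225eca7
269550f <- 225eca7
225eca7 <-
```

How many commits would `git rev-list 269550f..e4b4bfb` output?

13

Reachable from e4b4bfb: {027d1e2, 11402a2, 225eca7, 269550f, 2a6d9a4, 63dab47, 6789ea3, 6c9f926, 904fc61, 9dfd68d, a9c9689, af47874, d6db523, e4b4bfb, ec9ae0c}.
Reachable from 269550f: {225eca7, 269550f}.
In e4b4bfb's history but not 269550f's: {027d1e2, 11402a2, 2a6d9a4, 63dab47, 6789ea3, 6c9f926, 904fc61, 9dfd68d, a9c9689, af47874, d6db523, e4b4bfb, ec9ae0c} — 13 commits.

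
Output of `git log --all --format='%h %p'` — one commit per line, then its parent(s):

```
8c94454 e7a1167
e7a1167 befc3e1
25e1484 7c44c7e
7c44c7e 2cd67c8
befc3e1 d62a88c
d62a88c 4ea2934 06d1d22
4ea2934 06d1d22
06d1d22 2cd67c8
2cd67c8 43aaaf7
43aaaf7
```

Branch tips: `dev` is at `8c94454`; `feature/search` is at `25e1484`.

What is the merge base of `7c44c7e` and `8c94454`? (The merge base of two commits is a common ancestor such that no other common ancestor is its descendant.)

Ancestors of 7c44c7e: {2cd67c8, 43aaaf7, 7c44c7e}.
Ancestors of 8c94454: {06d1d22, 2cd67c8, 43aaaf7, 4ea2934, 8c94454, befc3e1, d62a88c, e7a1167}.
Common ancestors: {2cd67c8, 43aaaf7}.
Among these, 2cd67c8 is not an ancestor of any other common ancestor — it is the merge base.

2cd67c8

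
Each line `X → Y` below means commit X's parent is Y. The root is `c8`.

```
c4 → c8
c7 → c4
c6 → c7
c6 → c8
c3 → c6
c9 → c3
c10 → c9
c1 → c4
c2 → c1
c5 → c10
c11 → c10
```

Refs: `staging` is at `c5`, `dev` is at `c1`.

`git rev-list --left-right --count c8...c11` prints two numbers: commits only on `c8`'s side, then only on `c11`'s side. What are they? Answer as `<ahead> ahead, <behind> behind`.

Reachable from c8: {c8}.
Reachable from c11: {c10, c11, c3, c4, c6, c7, c8, c9}.
Only in c8's history (ahead): {} — 0.
Only in c11's history (behind): {c10, c11, c3, c4, c6, c7, c9} — 7.

0 ahead, 7 behind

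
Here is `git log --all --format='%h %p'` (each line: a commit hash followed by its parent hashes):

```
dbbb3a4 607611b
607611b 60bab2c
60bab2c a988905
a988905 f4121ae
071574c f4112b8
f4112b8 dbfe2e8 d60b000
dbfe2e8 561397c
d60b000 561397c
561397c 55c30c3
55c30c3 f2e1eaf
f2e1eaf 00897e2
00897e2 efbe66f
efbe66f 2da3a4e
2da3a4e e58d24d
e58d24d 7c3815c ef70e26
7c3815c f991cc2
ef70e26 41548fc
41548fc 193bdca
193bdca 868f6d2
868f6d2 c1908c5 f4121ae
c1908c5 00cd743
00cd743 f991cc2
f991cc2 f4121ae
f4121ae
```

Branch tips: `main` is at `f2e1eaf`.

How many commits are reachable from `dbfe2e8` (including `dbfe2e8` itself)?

Walking parent pointers from dbfe2e8: reachable set = {00897e2, 00cd743, 193bdca, 2da3a4e, 41548fc, 55c30c3, 561397c, 7c3815c, 868f6d2, c1908c5, dbfe2e8, e58d24d, ef70e26, efbe66f, f2e1eaf, f4121ae, f991cc2}.
That is 17 commits.

17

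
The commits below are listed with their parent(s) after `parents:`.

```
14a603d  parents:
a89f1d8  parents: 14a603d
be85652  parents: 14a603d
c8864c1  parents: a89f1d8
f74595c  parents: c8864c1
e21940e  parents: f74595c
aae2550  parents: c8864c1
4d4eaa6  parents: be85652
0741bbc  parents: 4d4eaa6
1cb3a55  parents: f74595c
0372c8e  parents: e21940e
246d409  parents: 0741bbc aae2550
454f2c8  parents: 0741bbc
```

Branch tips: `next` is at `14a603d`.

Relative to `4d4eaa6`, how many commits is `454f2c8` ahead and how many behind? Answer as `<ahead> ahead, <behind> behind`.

2 ahead, 0 behind

Reachable from 454f2c8: {0741bbc, 14a603d, 454f2c8, 4d4eaa6, be85652}.
Reachable from 4d4eaa6: {14a603d, 4d4eaa6, be85652}.
Only in 454f2c8's history (ahead): {0741bbc, 454f2c8} — 2.
Only in 4d4eaa6's history (behind): {} — 0.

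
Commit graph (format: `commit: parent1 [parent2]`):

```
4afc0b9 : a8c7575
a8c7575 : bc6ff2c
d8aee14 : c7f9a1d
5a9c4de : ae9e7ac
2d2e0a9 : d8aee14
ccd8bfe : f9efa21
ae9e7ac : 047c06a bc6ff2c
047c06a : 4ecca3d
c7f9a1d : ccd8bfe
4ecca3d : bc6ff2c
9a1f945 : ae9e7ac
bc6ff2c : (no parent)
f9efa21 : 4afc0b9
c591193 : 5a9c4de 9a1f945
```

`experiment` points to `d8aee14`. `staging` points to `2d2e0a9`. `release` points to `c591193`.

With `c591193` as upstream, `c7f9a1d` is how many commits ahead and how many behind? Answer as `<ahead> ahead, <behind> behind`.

Reachable from c7f9a1d: {4afc0b9, a8c7575, bc6ff2c, c7f9a1d, ccd8bfe, f9efa21}.
Reachable from c591193: {047c06a, 4ecca3d, 5a9c4de, 9a1f945, ae9e7ac, bc6ff2c, c591193}.
Only in c7f9a1d's history (ahead): {4afc0b9, a8c7575, c7f9a1d, ccd8bfe, f9efa21} — 5.
Only in c591193's history (behind): {047c06a, 4ecca3d, 5a9c4de, 9a1f945, ae9e7ac, c591193} — 6.

5 ahead, 6 behind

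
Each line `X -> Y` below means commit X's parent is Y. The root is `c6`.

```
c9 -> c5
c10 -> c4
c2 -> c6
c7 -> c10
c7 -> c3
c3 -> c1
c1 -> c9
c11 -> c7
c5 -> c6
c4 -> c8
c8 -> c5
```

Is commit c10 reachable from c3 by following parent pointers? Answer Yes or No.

Ancestors of c3: {c1, c3, c5, c6, c9}.
c10 is not in that set, so it is not an ancestor of c3.

No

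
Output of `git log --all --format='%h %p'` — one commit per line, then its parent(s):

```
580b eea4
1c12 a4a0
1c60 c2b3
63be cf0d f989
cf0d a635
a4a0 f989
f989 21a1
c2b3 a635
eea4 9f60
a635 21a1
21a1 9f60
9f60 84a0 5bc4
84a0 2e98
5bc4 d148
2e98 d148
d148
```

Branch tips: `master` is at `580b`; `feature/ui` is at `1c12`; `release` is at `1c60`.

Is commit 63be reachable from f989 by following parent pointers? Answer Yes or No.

Ancestors of f989: {21a1, 2e98, 5bc4, 84a0, 9f60, d148, f989}.
63be is not in that set, so it is not an ancestor of f989.

No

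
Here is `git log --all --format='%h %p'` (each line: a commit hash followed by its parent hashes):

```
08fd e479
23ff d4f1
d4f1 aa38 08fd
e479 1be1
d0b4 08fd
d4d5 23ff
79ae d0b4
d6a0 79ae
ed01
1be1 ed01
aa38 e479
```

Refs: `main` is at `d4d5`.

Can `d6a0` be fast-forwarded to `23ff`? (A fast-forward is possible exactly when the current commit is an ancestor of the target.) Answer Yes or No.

No

A fast-forward from d6a0 to 23ff is possible iff d6a0 is an ancestor of 23ff.
Ancestors of 23ff: {08fd, 1be1, 23ff, aa38, d4f1, e479, ed01}.
d6a0 is not among them, so fast-forward is not possible.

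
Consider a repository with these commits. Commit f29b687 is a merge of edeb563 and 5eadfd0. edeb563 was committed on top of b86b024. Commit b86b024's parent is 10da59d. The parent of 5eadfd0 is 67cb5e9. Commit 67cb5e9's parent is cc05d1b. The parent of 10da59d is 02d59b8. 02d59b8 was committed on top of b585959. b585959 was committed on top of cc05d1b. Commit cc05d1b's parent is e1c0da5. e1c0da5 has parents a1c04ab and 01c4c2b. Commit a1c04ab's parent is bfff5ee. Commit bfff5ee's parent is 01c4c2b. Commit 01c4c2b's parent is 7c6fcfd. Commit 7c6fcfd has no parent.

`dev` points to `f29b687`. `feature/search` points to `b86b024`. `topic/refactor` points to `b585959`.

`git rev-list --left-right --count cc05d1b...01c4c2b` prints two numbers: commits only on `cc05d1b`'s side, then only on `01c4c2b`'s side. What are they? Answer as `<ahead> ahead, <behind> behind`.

4 ahead, 0 behind

Reachable from cc05d1b: {01c4c2b, 7c6fcfd, a1c04ab, bfff5ee, cc05d1b, e1c0da5}.
Reachable from 01c4c2b: {01c4c2b, 7c6fcfd}.
Only in cc05d1b's history (ahead): {a1c04ab, bfff5ee, cc05d1b, e1c0da5} — 4.
Only in 01c4c2b's history (behind): {} — 0.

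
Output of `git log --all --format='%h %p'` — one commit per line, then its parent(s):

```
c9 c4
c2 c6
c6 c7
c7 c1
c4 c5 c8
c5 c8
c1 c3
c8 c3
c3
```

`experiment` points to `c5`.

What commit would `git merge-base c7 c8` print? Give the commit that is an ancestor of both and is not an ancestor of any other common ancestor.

Ancestors of c7: {c1, c3, c7}.
Ancestors of c8: {c3, c8}.
Common ancestors: {c3}.
The only common ancestor is c3, so it is the merge base.

c3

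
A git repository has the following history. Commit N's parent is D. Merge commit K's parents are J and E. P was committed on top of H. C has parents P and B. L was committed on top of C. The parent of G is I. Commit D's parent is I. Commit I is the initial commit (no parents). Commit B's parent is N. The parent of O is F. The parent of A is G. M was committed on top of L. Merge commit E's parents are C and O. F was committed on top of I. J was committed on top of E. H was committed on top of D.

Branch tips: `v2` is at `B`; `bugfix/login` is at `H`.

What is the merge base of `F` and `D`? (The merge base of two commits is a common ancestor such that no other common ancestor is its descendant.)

Ancestors of F: {F, I}.
Ancestors of D: {D, I}.
Common ancestors: {I}.
The only common ancestor is I, so it is the merge base.

I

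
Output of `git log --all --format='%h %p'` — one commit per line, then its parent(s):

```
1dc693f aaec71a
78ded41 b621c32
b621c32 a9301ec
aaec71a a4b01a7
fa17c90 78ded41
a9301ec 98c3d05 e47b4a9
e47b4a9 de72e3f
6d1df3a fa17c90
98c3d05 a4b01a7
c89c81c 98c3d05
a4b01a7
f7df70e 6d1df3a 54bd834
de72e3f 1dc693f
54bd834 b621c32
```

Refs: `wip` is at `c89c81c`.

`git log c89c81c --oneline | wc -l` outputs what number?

3

Walking parent pointers from c89c81c: reachable set = {98c3d05, a4b01a7, c89c81c}.
That is 3 commits.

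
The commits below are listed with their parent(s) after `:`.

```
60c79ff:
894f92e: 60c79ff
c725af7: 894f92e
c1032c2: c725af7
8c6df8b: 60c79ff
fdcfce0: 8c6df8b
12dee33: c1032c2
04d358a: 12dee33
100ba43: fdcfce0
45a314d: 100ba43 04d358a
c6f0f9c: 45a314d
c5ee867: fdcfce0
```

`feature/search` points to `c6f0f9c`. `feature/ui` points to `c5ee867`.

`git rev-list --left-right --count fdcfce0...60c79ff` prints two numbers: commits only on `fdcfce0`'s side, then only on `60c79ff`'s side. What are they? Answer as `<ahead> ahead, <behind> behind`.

2 ahead, 0 behind

Reachable from fdcfce0: {60c79ff, 8c6df8b, fdcfce0}.
Reachable from 60c79ff: {60c79ff}.
Only in fdcfce0's history (ahead): {8c6df8b, fdcfce0} — 2.
Only in 60c79ff's history (behind): {} — 0.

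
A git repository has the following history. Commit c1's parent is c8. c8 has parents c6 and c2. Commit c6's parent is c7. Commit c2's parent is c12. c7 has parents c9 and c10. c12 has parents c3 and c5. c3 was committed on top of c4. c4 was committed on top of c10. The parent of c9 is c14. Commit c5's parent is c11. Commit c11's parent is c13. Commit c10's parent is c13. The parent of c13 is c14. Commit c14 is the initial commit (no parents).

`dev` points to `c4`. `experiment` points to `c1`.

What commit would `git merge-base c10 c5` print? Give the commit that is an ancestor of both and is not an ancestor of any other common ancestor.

c13

Ancestors of c10: {c10, c13, c14}.
Ancestors of c5: {c11, c13, c14, c5}.
Common ancestors: {c13, c14}.
Among these, c13 is not an ancestor of any other common ancestor — it is the merge base.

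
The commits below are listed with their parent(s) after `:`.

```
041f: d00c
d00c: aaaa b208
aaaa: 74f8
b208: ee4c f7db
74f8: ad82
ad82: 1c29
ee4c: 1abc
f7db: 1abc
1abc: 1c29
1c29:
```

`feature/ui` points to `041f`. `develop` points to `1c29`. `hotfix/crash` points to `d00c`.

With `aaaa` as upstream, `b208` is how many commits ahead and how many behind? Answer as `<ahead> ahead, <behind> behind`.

Reachable from b208: {1abc, 1c29, b208, ee4c, f7db}.
Reachable from aaaa: {1c29, 74f8, aaaa, ad82}.
Only in b208's history (ahead): {1abc, b208, ee4c, f7db} — 4.
Only in aaaa's history (behind): {74f8, aaaa, ad82} — 3.

4 ahead, 3 behind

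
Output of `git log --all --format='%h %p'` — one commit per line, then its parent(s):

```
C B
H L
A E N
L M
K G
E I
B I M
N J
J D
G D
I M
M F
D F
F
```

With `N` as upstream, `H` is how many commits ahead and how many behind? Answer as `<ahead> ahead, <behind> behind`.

3 ahead, 3 behind

Reachable from H: {F, H, L, M}.
Reachable from N: {D, F, J, N}.
Only in H's history (ahead): {H, L, M} — 3.
Only in N's history (behind): {D, J, N} — 3.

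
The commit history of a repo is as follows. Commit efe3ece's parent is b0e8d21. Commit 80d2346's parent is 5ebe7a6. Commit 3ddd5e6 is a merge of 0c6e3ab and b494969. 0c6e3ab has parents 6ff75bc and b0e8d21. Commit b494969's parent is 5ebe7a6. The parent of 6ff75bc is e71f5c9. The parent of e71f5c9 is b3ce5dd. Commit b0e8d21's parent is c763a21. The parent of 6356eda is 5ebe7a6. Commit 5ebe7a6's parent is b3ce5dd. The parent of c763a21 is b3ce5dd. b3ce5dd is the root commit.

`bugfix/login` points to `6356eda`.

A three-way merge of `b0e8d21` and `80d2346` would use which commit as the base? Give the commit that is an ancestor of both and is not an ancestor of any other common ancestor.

Ancestors of b0e8d21: {b0e8d21, b3ce5dd, c763a21}.
Ancestors of 80d2346: {5ebe7a6, 80d2346, b3ce5dd}.
Common ancestors: {b3ce5dd}.
The only common ancestor is b3ce5dd, so it is the merge base.

b3ce5dd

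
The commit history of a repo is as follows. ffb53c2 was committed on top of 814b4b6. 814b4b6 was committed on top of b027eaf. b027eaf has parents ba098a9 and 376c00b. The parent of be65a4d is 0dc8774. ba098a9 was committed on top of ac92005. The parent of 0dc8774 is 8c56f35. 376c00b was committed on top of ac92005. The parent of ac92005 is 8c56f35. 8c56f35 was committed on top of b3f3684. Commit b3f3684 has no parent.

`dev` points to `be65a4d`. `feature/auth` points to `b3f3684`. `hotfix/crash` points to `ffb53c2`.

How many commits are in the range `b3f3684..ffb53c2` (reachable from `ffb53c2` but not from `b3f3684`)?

7

Reachable from ffb53c2: {376c00b, 814b4b6, 8c56f35, ac92005, b027eaf, b3f3684, ba098a9, ffb53c2}.
Reachable from b3f3684: {b3f3684}.
In ffb53c2's history but not b3f3684's: {376c00b, 814b4b6, 8c56f35, ac92005, b027eaf, ba098a9, ffb53c2} — 7 commits.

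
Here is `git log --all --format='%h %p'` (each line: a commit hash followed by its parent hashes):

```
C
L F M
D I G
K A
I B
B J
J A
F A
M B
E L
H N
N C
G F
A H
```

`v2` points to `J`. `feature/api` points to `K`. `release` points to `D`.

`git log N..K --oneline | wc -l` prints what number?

Reachable from K: {A, C, H, K, N}.
Reachable from N: {C, N}.
In K's history but not N's: {A, H, K} — 3 commits.

3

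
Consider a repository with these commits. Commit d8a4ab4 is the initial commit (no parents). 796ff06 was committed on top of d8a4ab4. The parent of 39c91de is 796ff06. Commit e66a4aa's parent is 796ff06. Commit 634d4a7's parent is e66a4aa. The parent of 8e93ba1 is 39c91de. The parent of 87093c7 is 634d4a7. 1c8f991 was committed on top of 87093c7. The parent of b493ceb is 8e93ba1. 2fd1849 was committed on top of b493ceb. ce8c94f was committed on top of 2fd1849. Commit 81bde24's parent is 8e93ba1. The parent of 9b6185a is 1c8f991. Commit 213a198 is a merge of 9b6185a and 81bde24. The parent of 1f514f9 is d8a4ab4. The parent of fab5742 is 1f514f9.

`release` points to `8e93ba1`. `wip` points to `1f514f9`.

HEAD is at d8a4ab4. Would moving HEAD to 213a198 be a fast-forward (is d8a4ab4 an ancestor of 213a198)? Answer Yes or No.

Yes

A fast-forward from d8a4ab4 to 213a198 is possible iff d8a4ab4 is an ancestor of 213a198.
Ancestors of 213a198: {1c8f991, 213a198, 39c91de, 634d4a7, 796ff06, 81bde24, 87093c7, 8e93ba1, 9b6185a, d8a4ab4, e66a4aa}.
d8a4ab4 is among them, so fast-forward is possible.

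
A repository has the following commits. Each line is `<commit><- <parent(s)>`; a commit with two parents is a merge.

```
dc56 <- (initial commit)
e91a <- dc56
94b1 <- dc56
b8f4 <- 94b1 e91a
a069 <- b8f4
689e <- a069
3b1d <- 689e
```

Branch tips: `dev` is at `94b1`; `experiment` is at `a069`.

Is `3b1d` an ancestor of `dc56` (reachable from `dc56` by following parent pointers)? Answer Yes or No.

No

Ancestors of dc56: {dc56}.
3b1d is not in that set, so it is not an ancestor of dc56.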